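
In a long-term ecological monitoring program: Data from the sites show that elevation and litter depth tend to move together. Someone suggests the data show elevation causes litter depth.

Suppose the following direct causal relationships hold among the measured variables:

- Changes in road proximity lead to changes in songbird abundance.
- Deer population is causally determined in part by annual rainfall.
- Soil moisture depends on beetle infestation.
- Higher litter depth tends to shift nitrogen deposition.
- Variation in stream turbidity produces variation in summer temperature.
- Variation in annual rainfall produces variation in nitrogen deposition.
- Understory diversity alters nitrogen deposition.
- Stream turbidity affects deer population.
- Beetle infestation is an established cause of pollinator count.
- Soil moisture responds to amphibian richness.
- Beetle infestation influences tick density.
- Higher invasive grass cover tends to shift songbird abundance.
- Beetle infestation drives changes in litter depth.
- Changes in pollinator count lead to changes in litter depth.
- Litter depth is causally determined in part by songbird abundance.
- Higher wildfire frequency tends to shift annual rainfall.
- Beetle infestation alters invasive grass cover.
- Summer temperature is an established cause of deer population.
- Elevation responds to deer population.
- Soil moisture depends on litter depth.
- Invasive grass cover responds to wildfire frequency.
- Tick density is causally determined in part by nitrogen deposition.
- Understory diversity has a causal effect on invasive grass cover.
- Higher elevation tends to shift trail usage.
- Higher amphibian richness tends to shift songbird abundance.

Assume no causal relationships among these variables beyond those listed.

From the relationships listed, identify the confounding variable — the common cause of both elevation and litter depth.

wildfire frequency

Wildfire frequency has a causal path to elevation (wildfire frequency → annual rainfall → deer population → elevation) and a separate causal path to litter depth (wildfire frequency → invasive grass cover → songbird abundance → litter depth), so it is a common cause of both.
No stated relationship gives elevation a causal route to litter depth, so the correlation is explained by the shared upstream cause rather than a direct effect.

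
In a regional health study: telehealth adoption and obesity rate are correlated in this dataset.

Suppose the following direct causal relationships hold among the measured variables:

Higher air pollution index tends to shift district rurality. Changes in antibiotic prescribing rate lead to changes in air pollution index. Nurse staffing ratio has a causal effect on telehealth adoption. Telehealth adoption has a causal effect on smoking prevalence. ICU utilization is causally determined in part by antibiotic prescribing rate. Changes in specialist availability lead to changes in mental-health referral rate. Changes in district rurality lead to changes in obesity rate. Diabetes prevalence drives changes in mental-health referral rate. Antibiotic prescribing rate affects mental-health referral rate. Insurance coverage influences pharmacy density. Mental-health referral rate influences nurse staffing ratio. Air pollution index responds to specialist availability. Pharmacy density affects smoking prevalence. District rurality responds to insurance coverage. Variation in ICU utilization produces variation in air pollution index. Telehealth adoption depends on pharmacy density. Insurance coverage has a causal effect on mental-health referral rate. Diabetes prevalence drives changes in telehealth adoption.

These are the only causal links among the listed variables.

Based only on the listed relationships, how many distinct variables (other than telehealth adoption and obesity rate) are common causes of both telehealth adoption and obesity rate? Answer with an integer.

The common causes are: antibiotic prescribing rate (to telehealth adoption via antibiotic prescribing rate → mental-health referral rate → nurse staffing ratio → telehealth adoption; to obesity rate via antibiotic prescribing rate → air pollution index → district rurality → obesity rate); insurance coverage (to telehealth adoption via insurance coverage → pharmacy density → telehealth adoption; to obesity rate via insurance coverage → district rurality → obesity rate); specialist availability (to telehealth adoption via specialist availability → mental-health referral rate → nurse staffing ratio → telehealth adoption; to obesity rate via specialist availability → air pollution index → district rurality → obesity rate).
Every other variable lacks a causal path to at least one of telehealth adoption and obesity rate.

3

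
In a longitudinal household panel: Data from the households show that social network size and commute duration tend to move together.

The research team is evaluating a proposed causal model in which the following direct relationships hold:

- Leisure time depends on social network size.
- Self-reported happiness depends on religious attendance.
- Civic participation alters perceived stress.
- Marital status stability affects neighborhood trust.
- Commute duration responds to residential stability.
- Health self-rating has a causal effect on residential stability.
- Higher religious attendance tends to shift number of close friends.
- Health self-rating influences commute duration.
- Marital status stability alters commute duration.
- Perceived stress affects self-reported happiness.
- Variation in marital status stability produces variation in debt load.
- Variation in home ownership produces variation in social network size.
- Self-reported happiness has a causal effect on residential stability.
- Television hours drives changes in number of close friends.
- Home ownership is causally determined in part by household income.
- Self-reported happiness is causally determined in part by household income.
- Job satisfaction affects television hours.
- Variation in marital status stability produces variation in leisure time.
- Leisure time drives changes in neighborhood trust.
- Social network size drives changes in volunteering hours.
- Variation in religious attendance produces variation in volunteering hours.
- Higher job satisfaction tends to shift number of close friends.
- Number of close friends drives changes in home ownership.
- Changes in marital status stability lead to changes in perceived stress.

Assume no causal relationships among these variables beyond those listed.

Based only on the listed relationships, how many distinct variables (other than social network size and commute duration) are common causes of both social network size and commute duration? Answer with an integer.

The common causes are: household income (to social network size via household income → home ownership → social network size; to commute duration via household income → self-reported happiness → residential stability → commute duration); religious attendance (to social network size via religious attendance → number of close friends → home ownership → social network size; to commute duration via religious attendance → self-reported happiness → residential stability → commute duration).
Every other variable lacks a causal path to at least one of social network size and commute duration.

2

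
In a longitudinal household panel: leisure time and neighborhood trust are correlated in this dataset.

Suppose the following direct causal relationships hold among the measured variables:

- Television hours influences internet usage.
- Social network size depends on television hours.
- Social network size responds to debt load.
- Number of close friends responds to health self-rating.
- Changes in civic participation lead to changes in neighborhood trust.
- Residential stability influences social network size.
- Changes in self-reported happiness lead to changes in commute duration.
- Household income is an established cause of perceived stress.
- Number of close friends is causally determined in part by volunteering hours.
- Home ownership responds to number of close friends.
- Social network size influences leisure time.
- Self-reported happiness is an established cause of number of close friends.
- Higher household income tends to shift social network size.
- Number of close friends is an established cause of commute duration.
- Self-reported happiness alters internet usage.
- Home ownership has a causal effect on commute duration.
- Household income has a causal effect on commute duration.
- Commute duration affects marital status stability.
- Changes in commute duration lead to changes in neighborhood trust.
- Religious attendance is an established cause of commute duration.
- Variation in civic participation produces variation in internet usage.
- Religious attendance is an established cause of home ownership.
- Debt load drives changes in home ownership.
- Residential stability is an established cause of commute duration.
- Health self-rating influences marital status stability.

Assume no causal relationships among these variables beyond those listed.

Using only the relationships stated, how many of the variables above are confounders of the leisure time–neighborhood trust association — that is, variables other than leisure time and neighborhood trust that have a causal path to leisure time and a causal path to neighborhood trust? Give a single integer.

3

The common causes are: debt load (to leisure time via debt load → social network size → leisure time; to neighborhood trust via debt load → home ownership → commute duration → neighborhood trust); household income (to leisure time via household income → social network size → leisure time; to neighborhood trust via household income → commute duration → neighborhood trust); residential stability (to leisure time via residential stability → social network size → leisure time; to neighborhood trust via residential stability → commute duration → neighborhood trust).
Every other variable lacks a causal path to at least one of leisure time and neighborhood trust.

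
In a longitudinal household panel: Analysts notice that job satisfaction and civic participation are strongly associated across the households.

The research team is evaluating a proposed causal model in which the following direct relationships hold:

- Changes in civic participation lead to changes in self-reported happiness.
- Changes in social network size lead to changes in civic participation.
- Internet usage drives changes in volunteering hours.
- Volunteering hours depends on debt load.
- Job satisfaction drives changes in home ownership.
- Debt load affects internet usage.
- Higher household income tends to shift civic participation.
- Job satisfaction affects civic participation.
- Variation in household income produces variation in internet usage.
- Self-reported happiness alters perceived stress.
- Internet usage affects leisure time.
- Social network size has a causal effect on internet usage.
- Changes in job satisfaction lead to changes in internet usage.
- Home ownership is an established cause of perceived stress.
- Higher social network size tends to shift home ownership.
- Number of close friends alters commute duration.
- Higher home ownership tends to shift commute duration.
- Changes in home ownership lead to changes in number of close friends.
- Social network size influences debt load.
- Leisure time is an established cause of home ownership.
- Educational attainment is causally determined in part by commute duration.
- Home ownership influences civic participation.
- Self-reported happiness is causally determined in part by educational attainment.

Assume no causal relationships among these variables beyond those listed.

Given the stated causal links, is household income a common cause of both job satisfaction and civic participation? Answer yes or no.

no

Household income has no stated causal path to job satisfaction. A confounder must cause both variables, so household income does not qualify.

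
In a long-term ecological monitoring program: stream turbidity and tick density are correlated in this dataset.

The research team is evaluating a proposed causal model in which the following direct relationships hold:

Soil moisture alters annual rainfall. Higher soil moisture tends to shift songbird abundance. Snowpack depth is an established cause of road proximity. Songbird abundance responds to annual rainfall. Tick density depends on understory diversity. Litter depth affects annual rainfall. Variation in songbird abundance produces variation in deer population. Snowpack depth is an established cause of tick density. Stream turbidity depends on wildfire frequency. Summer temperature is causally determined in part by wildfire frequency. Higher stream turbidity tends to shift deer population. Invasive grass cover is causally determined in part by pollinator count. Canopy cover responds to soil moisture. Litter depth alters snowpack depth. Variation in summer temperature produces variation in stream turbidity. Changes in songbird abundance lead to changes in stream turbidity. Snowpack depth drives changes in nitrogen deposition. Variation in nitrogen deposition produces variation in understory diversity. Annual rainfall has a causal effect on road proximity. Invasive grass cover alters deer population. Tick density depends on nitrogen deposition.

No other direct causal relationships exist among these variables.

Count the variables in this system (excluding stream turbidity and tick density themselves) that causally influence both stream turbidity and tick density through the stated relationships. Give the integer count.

1

The common causes are: litter depth (to stream turbidity via litter depth → annual rainfall → songbird abundance → stream turbidity; to tick density via litter depth → snowpack depth → tick density).
Every other variable lacks a causal path to at least one of stream turbidity and tick density.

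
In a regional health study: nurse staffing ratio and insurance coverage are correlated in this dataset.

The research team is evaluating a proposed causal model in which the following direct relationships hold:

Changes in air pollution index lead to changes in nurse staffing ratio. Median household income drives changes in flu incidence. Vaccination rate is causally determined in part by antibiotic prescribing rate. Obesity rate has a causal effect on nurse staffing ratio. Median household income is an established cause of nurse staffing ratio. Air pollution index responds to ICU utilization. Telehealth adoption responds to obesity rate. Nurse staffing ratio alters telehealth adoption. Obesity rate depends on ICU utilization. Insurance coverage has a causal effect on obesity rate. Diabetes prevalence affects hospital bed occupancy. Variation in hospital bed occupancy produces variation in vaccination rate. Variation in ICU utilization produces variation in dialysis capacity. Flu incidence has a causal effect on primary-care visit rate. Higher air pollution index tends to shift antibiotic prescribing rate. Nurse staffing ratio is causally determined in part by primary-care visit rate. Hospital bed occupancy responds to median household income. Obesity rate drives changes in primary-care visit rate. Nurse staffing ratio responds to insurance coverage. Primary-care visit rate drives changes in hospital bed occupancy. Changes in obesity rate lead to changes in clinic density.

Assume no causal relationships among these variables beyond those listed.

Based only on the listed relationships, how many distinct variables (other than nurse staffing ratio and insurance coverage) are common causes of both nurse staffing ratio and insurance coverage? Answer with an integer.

No listed variable has a causal path to both nurse staffing ratio and insurance coverage, so there are no common causes.

0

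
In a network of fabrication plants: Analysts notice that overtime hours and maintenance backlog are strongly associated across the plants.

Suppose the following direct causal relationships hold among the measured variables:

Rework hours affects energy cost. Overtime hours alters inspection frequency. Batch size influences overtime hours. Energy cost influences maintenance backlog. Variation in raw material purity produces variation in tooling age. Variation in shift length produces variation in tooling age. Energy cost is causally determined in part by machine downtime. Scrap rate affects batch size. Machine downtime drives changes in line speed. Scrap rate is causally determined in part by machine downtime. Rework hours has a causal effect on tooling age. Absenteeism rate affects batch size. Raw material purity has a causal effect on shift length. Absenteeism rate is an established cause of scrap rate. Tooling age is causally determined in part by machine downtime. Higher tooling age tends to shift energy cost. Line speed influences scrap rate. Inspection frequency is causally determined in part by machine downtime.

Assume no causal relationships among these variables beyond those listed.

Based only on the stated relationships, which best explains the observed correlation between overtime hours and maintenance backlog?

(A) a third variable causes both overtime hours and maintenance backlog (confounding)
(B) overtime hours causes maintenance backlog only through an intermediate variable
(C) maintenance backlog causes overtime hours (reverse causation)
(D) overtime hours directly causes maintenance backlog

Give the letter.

Machine downtime causes overtime hours (machine downtime → scrap rate → batch size → overtime hours) and maintenance backlog (machine downtime → energy cost → maintenance backlog) — a common cause creating the correlation.
There is no stated path from overtime hours to maintenance backlog or from maintenance backlog to overtime hours, so neither direct nor reverse causation applies.

A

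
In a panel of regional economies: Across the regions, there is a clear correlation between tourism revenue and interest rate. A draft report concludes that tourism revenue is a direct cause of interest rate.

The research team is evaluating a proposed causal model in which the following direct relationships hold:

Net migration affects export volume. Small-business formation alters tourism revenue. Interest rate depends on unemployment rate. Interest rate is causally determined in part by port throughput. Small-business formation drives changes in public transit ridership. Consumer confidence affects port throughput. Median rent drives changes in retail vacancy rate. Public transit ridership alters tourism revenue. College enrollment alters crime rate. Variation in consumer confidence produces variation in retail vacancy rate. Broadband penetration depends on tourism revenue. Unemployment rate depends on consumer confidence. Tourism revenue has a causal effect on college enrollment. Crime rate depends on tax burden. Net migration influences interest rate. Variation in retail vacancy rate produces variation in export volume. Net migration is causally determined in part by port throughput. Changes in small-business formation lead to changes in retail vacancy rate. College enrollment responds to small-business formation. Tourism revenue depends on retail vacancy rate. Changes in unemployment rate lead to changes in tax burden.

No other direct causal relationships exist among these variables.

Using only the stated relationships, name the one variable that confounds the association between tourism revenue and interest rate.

Consumer confidence has a causal path to tourism revenue (consumer confidence → retail vacancy rate → tourism revenue) and a separate causal path to interest rate (consumer confidence → port throughput → interest rate), so it is a common cause of both.
No stated relationship gives tourism revenue a causal route to interest rate, so the correlation is explained by the shared upstream cause rather than a direct effect.

consumer confidence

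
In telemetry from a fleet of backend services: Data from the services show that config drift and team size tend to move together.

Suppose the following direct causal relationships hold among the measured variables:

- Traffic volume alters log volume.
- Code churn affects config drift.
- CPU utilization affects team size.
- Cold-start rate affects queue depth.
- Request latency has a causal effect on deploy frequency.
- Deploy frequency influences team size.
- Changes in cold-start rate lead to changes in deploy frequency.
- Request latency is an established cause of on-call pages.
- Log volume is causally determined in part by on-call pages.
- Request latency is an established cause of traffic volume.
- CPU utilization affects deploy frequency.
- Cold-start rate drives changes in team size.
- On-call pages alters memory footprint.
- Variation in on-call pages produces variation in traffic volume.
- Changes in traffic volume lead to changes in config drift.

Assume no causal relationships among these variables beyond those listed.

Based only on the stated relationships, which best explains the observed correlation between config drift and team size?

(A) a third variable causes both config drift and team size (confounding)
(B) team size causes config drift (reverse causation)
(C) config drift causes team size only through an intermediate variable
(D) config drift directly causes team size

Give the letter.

A

Request latency causes config drift (request latency → traffic volume → config drift) and team size (request latency → deploy frequency → team size) — a common cause creating the correlation.
There is no stated path from config drift to team size or from team size to config drift, so neither direct nor reverse causation applies.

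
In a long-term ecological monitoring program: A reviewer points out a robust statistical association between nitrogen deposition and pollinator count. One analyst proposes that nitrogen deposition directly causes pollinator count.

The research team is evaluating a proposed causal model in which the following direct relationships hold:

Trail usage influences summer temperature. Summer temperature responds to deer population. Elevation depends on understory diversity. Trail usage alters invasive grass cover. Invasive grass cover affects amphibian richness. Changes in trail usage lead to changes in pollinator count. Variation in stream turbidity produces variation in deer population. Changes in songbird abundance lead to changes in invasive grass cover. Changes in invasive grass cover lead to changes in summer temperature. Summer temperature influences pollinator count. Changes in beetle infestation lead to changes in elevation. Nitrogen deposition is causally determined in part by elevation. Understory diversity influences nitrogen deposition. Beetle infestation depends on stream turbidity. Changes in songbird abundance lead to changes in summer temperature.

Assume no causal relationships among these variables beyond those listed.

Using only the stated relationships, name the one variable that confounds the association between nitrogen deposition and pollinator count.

stream turbidity

Stream turbidity has a causal path to nitrogen deposition (stream turbidity → beetle infestation → elevation → nitrogen deposition) and a separate causal path to pollinator count (stream turbidity → deer population → summer temperature → pollinator count), so it is a common cause of both.
No stated relationship gives nitrogen deposition a causal route to pollinator count, so the correlation is explained by the shared upstream cause rather than a direct effect.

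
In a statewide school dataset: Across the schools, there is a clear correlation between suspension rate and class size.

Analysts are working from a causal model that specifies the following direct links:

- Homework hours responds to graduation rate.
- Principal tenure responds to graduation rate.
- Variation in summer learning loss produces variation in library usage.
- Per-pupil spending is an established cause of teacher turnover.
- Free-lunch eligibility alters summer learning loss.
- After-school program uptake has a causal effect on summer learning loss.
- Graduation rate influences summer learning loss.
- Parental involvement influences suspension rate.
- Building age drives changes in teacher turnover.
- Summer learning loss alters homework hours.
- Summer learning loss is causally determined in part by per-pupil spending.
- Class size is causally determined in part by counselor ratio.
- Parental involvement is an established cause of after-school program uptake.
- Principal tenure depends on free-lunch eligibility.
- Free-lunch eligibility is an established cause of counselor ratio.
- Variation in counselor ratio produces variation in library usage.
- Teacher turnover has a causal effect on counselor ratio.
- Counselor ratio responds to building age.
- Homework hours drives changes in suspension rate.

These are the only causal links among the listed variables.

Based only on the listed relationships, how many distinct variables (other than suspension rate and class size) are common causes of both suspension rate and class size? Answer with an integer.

2

The common causes are: free-lunch eligibility (to suspension rate via free-lunch eligibility → summer learning loss → homework hours → suspension rate; to class size via free-lunch eligibility → counselor ratio → class size); per-pupil spending (to suspension rate via per-pupil spending → summer learning loss → homework hours → suspension rate; to class size via per-pupil spending → teacher turnover → counselor ratio → class size).
Every other variable lacks a causal path to at least one of suspension rate and class size.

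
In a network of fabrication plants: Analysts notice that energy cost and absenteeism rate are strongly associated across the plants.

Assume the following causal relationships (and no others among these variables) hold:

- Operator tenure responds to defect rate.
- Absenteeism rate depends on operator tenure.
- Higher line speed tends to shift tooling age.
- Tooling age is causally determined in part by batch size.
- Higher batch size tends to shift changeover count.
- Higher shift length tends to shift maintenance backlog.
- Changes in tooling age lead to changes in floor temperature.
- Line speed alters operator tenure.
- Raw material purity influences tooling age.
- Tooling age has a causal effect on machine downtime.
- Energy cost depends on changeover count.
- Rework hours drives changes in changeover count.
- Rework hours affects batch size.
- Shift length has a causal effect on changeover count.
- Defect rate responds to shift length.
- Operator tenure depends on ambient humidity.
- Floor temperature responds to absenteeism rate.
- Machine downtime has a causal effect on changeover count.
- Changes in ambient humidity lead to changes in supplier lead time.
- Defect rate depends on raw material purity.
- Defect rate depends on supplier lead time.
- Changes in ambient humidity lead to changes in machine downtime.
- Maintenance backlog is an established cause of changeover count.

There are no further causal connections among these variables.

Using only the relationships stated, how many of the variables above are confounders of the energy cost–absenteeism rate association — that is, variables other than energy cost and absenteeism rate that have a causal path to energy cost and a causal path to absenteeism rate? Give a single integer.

The common causes are: ambient humidity (to energy cost via ambient humidity → machine downtime → changeover count → energy cost; to absenteeism rate via ambient humidity → operator tenure → absenteeism rate); line speed (to energy cost via line speed → tooling age → machine downtime → changeover count → energy cost; to absenteeism rate via line speed → operator tenure → absenteeism rate); raw material purity (to energy cost via raw material purity → tooling age → machine downtime → changeover count → energy cost; to absenteeism rate via raw material purity → defect rate → operator tenure → absenteeism rate); shift length (to energy cost via shift length → changeover count → energy cost; to absenteeism rate via shift length → defect rate → operator tenure → absenteeism rate).
Every other variable lacks a causal path to at least one of energy cost and absenteeism rate.

4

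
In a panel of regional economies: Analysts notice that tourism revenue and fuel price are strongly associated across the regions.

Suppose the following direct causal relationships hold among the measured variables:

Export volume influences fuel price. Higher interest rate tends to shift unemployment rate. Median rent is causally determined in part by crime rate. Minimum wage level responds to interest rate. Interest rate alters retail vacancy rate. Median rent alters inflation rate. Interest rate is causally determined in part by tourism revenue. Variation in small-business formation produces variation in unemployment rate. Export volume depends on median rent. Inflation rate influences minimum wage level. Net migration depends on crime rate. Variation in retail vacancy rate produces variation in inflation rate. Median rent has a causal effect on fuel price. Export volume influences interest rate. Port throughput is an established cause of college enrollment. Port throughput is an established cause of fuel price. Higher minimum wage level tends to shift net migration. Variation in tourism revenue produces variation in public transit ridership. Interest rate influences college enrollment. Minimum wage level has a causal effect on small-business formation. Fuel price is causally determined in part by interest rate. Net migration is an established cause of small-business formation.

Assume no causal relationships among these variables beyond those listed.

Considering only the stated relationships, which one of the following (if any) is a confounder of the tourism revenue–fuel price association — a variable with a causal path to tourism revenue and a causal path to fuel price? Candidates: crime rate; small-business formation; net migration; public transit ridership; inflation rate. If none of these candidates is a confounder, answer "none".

None of the listed candidates has causal paths to both tourism revenue and fuel price in the stated relationships, so none is a common cause.

none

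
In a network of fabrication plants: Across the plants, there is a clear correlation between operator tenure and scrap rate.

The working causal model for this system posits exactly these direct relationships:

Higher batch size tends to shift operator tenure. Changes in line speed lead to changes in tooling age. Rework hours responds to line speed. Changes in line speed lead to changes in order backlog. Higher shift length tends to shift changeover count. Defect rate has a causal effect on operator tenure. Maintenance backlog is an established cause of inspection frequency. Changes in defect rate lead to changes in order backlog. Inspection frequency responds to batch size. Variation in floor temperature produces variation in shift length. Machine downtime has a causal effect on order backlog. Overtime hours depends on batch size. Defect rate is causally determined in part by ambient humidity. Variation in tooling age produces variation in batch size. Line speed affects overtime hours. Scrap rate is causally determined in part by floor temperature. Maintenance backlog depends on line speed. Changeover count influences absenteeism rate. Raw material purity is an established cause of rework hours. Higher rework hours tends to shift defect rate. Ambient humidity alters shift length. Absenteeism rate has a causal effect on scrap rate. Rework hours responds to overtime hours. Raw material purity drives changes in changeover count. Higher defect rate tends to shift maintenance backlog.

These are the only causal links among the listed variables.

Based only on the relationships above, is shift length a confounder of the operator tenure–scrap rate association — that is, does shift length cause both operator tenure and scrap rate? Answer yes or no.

Shift length has no stated causal path to operator tenure. A confounder must cause both variables, so shift length does not qualify.

no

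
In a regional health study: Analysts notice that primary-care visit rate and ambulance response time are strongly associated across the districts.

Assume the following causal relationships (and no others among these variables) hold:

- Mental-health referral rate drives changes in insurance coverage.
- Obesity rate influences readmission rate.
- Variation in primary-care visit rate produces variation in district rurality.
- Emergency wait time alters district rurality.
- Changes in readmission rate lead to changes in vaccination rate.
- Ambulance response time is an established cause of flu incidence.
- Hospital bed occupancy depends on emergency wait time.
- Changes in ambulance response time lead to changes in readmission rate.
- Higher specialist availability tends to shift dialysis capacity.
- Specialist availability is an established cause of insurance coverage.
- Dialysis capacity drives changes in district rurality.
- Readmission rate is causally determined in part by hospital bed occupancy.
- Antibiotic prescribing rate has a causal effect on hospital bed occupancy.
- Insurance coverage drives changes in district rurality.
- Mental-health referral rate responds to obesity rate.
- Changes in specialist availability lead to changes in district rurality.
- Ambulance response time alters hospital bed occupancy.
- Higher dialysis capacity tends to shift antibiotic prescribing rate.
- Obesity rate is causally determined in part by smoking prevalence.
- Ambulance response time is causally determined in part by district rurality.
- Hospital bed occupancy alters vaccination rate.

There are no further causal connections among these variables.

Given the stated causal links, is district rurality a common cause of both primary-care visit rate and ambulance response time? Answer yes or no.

District rurality has no stated causal path to primary-care visit rate. A confounder must cause both variables, so district rurality does not qualify.

no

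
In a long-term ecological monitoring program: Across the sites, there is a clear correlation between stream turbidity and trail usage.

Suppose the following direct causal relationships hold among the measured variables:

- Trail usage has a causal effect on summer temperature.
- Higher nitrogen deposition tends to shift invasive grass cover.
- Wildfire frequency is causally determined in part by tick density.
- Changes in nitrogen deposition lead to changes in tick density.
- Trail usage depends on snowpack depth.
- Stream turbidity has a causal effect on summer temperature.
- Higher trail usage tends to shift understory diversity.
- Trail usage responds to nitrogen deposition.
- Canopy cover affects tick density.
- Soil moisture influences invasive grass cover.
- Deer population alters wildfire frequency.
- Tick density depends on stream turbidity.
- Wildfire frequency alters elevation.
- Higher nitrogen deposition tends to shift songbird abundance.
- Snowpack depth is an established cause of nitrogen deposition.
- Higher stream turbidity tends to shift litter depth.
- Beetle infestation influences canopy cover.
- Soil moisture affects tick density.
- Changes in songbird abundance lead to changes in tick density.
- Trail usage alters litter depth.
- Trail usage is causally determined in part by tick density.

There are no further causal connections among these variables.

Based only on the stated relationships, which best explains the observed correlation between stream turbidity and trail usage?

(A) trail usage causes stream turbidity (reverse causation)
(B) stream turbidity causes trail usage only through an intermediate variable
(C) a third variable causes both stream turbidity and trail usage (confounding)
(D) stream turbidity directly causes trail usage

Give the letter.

Stream turbidity reaches trail usage through stream turbidity → tick density → trail usage — an indirect causal chain with no direct stream turbidity → trail usage link. No variable causes both stream turbidity and trail usage, so confounding is ruled out; the effect is mediated.

B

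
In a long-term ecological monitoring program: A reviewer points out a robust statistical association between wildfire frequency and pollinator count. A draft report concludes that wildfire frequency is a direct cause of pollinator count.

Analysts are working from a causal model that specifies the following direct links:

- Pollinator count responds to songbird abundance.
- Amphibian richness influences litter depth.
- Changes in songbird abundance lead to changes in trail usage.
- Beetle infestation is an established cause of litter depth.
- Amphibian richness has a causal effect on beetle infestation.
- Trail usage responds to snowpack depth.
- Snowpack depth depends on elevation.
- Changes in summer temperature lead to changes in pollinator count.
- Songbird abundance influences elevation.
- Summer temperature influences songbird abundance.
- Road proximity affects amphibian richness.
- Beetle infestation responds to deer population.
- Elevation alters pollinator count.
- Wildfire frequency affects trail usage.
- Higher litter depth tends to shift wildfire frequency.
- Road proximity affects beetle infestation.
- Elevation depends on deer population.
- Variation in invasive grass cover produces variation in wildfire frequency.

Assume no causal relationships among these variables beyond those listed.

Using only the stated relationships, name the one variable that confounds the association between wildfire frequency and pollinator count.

deer population

Deer population has a causal path to wildfire frequency (deer population → beetle infestation → litter depth → wildfire frequency) and a separate causal path to pollinator count (deer population → elevation → pollinator count), so it is a common cause of both.
No stated relationship gives wildfire frequency a causal route to pollinator count, so the correlation is explained by the shared upstream cause rather than a direct effect.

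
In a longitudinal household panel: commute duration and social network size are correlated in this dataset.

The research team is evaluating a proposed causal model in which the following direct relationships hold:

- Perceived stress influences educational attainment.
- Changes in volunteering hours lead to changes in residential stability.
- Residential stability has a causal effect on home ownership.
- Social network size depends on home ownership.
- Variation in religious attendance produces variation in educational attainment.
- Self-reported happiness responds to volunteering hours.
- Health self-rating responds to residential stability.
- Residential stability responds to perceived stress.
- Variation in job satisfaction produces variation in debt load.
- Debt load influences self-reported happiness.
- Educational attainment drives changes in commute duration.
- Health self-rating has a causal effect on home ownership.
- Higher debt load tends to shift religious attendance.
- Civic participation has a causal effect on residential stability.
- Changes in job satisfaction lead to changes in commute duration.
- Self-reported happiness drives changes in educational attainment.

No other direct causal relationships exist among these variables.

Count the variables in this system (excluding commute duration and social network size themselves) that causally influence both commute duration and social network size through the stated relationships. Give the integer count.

The common causes are: perceived stress (to commute duration via perceived stress → educational attainment → commute duration; to social network size via perceived stress → residential stability → home ownership → social network size); volunteering hours (to commute duration via volunteering hours → self-reported happiness → educational attainment → commute duration; to social network size via volunteering hours → residential stability → home ownership → social network size).
Every other variable lacks a causal path to at least one of commute duration and social network size.

2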